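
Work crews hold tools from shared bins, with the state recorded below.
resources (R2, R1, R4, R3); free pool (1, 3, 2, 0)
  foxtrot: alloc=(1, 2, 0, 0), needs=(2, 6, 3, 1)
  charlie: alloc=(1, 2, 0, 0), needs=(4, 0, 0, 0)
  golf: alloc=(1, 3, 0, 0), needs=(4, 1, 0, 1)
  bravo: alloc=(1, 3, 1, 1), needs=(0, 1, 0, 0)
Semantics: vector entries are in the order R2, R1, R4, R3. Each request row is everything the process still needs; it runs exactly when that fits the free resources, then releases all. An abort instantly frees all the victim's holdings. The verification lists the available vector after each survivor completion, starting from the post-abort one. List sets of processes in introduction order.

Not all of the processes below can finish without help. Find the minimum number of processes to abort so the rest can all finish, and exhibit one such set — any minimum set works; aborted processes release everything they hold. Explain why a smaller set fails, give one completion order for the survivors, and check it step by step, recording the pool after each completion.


Abort charlie.
Key observation: golf had no path to completion before; after the abort of charlie ((1, 2, 0, 0) returned), step 3 is where it fits.
No smaller set exists: with zero aborts the deadlock remains.
One survivor order: bravo, foxtrot, golf. Step-by-step check (post-abort pool first):
  pool = (2, 5, 2, 0)
  bravo: need (0, 1, 0, 0) fits (2, 5, 2, 0); releases (1, 3, 1, 1), pool now (3, 8, 3, 1)
  foxtrot: need (2, 6, 3, 1) fits (3, 8, 3, 1); releases (1, 2, 0, 0), pool now (4, 10, 3, 1)
  golf: need (4, 1, 0, 1) fits (4, 10, 3, 1); releases (1, 3, 0, 0), pool now (5, 13, 3, 1)


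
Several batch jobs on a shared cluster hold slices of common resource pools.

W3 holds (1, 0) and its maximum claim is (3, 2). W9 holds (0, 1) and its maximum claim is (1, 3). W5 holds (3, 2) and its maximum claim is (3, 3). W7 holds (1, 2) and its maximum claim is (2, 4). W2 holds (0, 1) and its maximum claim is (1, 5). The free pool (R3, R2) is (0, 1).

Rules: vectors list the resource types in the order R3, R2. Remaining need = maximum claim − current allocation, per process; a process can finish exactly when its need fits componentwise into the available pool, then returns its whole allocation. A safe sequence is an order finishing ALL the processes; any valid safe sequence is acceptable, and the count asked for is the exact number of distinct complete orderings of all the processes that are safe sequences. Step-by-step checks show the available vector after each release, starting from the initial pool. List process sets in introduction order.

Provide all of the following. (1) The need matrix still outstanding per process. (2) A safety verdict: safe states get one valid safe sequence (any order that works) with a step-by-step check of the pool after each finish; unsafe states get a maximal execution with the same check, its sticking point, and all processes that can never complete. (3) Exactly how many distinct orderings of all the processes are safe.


(1) Outstanding need per process (order R3, R2):
  W3: (2, 2)
  W9: (1, 2)
  W5: (0, 1)
  W7: (1, 2)
  W2: (1, 4)
(2) SAFE — a valid safe sequence is W5, W3, W9, W2, W7.
Key observation: reading the order forward, W5 is the first process whose need (0, 1) meets the free pool (0, 1) exactly on a resource it requests.
Step-by-step check:
  pool = (0, 1)
  W5 needs (0, 1) <= (0, 1) -> finishes; pool += (3, 2) = (3, 3)
  W3 needs (2, 2) <= (3, 3) -> finishes; pool += (1, 0) = (4, 3)
  W9 needs (1, 2) <= (4, 3) -> finishes; pool += (0, 1) = (4, 4)
  W2 needs (1, 4) <= (4, 4) -> finishes; pool += (0, 1) = (4, 5)
  W7 needs (1, 2) <= (4, 5) -> finishes; pool += (1, 2) = (5, 7)
(3) Precisely 16 of the possible complete orderings are safe sequences.


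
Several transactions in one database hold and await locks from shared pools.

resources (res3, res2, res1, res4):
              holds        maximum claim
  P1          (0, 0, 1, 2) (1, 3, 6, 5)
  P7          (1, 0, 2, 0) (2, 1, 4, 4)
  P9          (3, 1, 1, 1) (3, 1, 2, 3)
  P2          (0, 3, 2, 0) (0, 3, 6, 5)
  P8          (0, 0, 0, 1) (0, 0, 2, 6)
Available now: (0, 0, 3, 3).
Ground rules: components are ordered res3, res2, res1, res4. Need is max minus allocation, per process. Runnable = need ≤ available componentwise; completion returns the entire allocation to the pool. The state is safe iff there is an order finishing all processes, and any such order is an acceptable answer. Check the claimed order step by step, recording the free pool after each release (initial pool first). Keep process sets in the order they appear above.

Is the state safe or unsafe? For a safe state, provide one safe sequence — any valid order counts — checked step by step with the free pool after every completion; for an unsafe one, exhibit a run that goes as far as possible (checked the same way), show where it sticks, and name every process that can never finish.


UNSAFE.
Key observation: after P9, P7 the pool peaks at (4, 1, 6, 4), and each blocked process is short somewhere: P1 on res2; P2 on res4; P8 on res4.
The run P9, P7 cannot be extended any further. Check, step by step:
  pool = (0, 0, 3, 3)
  P9: need (0, 0, 1, 2) fits (0, 0, 3, 3); releases (3, 1, 1, 1), pool now (3, 1, 4, 4)
  P7: need (1, 1, 2, 4) fits (3, 1, 4, 4); releases (1, 0, 2, 0), pool now (4, 1, 6, 4)
  P1 still needs (1, 3, 5, 3) but only (4, 1, 6, 4) is free — short on res2
  P2 still needs (0, 0, 4, 5) but only (4, 1, 6, 4) is free — short on res4
  P8 still needs (0, 0, 2, 5) but only (4, 1, 6, 4) is free — short on res4
Never able to finish: P1, P2 and P8.


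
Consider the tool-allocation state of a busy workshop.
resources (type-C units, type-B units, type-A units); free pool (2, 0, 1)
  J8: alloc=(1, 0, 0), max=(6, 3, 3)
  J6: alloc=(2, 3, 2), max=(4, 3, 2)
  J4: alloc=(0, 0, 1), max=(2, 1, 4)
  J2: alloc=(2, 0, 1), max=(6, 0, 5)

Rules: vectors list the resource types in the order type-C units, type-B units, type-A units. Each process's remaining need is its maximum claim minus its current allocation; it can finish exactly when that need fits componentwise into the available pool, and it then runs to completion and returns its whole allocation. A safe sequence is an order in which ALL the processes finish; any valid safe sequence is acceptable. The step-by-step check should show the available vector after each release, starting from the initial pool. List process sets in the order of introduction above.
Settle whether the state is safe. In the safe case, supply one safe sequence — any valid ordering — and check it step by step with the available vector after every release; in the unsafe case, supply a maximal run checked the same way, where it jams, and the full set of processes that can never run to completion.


SAFE — a valid safe sequence is J6, J4, J2, J8.
Key observation: J6 is the earliest step where a requested resource binds exactly: need (2, 0, 0), pool (2, 0, 1) at its turn.
Verifying each step:
  pool = (2, 0, 1)
  run J6 (needs (2, 0, 0), free (2, 0, 1)); after release of (2, 3, 2) the pool is (4, 3, 3)
  run J4 (needs (2, 1, 3), free (4, 3, 3)); after release of (0, 0, 1) the pool is (4, 3, 4)
  run J2 (needs (4, 0, 4), free (4, 3, 4)); after release of (2, 0, 1) the pool is (6, 3, 5)
  run J8 (needs (5, 3, 3), free (6, 3, 5)); after release of (1, 0, 0) the pool is (7, 3, 5)


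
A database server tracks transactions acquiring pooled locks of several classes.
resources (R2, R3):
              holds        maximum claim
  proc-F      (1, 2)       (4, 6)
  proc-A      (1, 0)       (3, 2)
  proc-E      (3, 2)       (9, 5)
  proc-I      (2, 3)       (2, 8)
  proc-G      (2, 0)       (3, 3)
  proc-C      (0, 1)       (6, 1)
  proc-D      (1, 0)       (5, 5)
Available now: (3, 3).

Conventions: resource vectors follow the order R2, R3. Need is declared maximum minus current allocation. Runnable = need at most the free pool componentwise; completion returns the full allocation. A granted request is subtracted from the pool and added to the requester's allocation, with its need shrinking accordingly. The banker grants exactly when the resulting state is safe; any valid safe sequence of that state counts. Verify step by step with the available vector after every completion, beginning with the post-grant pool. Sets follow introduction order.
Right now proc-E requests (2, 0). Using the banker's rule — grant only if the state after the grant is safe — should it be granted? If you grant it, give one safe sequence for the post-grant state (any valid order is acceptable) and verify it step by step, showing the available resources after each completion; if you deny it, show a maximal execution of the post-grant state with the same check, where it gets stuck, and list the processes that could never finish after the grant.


GRANT. The post-grant state is safe; one safe sequence: proc-G, proc-A, proc-E, proc-F, proc-D, proc-C, proc-I.
Key observation: even at the reduced pool (1, 3), proc-G fits immediately, so safety survives the grant.
Verifying the post-grant state step by step:
  pool = (1, 3)
  run proc-G (needs (1, 3), free (1, 3)); after release of (2, 0) the pool is (3, 3)
  run proc-A (needs (2, 2), free (3, 3)); after release of (1, 0) the pool is (4, 3)
  run proc-E (needs (4, 3), free (4, 3)); after release of (5, 2) the pool is (9, 5)
  run proc-F (needs (3, 4), free (9, 5)); after release of (1, 2) the pool is (10, 7)
  run proc-D (needs (4, 5), free (10, 7)); after release of (1, 0) the pool is (11, 7)
  run proc-C (needs (6, 0), free (11, 7)); after release of (0, 1) the pool is (11, 8)
  run proc-I (needs (0, 5), free (11, 8)); after release of (2, 3) the pool is (13, 11)


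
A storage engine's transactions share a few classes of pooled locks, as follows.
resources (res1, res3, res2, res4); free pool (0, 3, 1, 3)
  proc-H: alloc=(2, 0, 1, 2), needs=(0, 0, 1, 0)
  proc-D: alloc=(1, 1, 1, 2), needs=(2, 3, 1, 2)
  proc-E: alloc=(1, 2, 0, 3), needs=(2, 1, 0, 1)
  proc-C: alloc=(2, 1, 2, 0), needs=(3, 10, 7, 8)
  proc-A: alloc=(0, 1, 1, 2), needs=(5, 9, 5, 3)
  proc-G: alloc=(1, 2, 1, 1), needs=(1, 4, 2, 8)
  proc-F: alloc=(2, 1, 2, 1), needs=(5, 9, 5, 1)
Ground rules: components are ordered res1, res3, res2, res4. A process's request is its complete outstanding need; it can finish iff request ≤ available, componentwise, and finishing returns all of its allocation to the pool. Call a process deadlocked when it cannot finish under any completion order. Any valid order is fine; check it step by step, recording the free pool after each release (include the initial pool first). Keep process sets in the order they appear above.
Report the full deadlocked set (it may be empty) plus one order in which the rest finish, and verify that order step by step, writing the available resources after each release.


Deadlocked: proc-C, proc-A and proc-F.
Key observation: res3 is the bottleneck — with proc-H, proc-D, proc-E, proc-G done the pool holds (5, 8, 4, 11), short of every remaining need.
A valid finishing order for the others: proc-H, proc-D, proc-E, proc-G. Verifying each step:
  pool = (0, 3, 1, 3)
  run proc-H (needs (0, 0, 1, 0), free (0, 3, 1, 3)); after release of (2, 0, 1, 2) the pool is (2, 3, 2, 5)
  run proc-D (needs (2, 3, 1, 2), free (2, 3, 2, 5)); after release of (1, 1, 1, 2) the pool is (3, 4, 3, 7)
  run proc-E (needs (2, 1, 0, 1), free (3, 4, 3, 7)); after release of (1, 2, 0, 3) the pool is (4, 6, 3, 10)
  run proc-G (needs (1, 4, 2, 8), free (4, 6, 3, 10)); after release of (1, 2, 1, 1) the pool is (5, 8, 4, 11)
The blocked processes can never fit:
  proc-C cannot run: need (3, 10, 7, 8) vs free (5, 8, 4, 11) (insufficient res3 and res2)
  proc-A cannot run: need (5, 9, 5, 3) vs free (5, 8, 4, 11) (insufficient res3 and res2)
  proc-F cannot run: need (5, 9, 5, 1) vs free (5, 8, 4, 11) (insufficient res3 and res2)


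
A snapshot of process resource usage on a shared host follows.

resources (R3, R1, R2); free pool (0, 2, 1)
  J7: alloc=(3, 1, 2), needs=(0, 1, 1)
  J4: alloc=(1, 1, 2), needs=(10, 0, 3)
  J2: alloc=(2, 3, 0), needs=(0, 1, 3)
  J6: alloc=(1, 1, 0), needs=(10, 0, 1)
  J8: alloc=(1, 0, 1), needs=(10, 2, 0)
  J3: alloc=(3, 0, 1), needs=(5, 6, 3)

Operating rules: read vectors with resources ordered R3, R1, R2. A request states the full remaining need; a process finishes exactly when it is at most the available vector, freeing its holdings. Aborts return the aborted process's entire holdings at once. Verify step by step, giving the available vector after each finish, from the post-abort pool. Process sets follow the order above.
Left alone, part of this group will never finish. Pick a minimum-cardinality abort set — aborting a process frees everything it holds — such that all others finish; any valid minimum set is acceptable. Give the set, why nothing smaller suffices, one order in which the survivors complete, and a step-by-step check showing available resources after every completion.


The answer: abort J4 and J6.
Key observation: the returned (2, 2, 2) from J4 and J6 is what brings J8 — unrunnable before, under any order — into play at step 4.
Minimality, checking each single-abort alternative: J7 alone leaves J4 blocked (short on R3); J4 alone leaves J6 blocked (short on R3); J2 alone leaves J4 blocked (short on R3); J6 alone leaves J4 blocked (short on R3); J8 alone leaves J4 blocked (short on R3); J3 alone leaves J4 blocked (short on R3).
One survivor order: J2, J7, J3, J8. Check, step by step (post-abort pool first):
  pool = (2, 4, 3)
  J2: need (0, 1, 3) fits (2, 4, 3); releases (2, 3, 0), pool now (4, 7, 3)
  J7: need (0, 1, 1) fits (4, 7, 3); releases (3, 1, 2), pool now (7, 8, 5)
  J3: need (5, 6, 3) fits (7, 8, 5); releases (3, 0, 1), pool now (10, 8, 6)
  J8: need (10, 2, 0) fits (10, 8, 6); releases (1, 0, 1), pool now (11, 8, 7)


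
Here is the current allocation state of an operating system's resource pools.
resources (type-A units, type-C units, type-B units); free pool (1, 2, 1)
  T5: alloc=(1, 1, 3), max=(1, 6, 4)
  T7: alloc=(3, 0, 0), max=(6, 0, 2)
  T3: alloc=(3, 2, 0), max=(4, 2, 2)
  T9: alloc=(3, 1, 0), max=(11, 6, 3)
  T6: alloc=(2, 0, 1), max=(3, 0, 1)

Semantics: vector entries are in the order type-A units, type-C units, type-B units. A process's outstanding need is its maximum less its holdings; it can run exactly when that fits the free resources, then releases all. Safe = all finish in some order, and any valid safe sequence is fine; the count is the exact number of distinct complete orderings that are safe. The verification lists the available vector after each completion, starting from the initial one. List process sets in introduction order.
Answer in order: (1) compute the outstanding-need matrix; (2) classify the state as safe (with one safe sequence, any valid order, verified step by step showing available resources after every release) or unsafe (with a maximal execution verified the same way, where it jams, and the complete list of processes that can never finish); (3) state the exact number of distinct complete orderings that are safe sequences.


(1) Remaining need (order type-A units, type-C units, type-B units):
  T5: (0, 5, 1)
  T7: (3, 0, 2)
  T3: (1, 0, 2)
  T9: (8, 5, 3)
  T6: (1, 0, 0)
(2) The state is UNSAFE.
Key observation: the pool after T6, T3, T7 is (9, 4, 2); every surviving request exceeds it in type-C units, so progress ends there.
The run T6, T3, T7 cannot be extended any further. Walking it through:
  pool = (1, 2, 1)
  T6: need (1, 0, 0) fits (1, 2, 1); releases (2, 0, 1), pool now (3, 2, 2)
  T3: need (1, 0, 2) fits (3, 2, 2); releases (3, 2, 0), pool now (6, 4, 2)
  T7: need (3, 0, 2) fits (6, 4, 2); releases (3, 0, 0), pool now (9, 4, 2)
  T5 cannot run: need (0, 5, 1) vs free (9, 4, 2) (insufficient type-C units)
  T9 cannot run: need (8, 5, 3) vs free (9, 4, 2) (insufficient type-C units and type-B units)
Processes that can never finish: T5 and T9.
(3) Exactly 0 of the possible complete orderings are safe sequences.


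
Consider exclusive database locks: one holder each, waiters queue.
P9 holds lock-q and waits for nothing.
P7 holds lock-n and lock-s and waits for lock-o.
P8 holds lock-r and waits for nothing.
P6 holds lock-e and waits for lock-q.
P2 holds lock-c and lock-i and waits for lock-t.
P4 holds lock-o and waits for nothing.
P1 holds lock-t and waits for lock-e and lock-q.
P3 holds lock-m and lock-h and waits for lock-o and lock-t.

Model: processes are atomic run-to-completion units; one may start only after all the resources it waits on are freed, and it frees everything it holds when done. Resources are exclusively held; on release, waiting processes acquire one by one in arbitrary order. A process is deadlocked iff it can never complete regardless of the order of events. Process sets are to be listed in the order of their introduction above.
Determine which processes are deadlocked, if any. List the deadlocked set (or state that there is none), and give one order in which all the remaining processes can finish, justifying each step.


Nothing here is deadlocked.
Key observation: every chain of waits terminates; starting from the processes that wait on nothing, all the rest unlock in turn.
The rest can finish in the order P9, P4, P6, P1, P8, P7, P3, P2.
Verifying each step:
  run P9 (it waits on nothing); releases lock-q
  run P4 (it waits on nothing); releases lock-o
  run P6 (all its waits — lock-q — are resolved); releases lock-e
  run P1 (all its waits — lock-e and lock-q — are resolved); releases lock-t
  run P8 (it waits on nothing); releases lock-r
  run P7 (all its waits — lock-o — are resolved); releases lock-n and lock-s
  run P3 (all its waits — lock-o and lock-t — are resolved); releases lock-m and lock-h
  run P2 (all its waits — lock-t — are resolved); releases lock-c and lock-i


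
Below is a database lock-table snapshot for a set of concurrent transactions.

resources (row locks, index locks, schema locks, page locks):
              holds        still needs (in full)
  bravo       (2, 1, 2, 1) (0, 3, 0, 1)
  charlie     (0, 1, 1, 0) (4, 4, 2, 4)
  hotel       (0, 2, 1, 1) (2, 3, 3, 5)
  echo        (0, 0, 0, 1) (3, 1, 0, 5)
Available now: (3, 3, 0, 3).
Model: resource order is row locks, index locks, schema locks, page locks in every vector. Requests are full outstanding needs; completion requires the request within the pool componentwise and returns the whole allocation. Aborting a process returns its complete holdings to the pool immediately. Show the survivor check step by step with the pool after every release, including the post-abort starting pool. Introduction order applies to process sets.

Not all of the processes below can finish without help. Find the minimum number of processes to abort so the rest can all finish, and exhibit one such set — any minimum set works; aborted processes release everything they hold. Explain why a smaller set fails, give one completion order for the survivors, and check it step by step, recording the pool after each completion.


Minimum abort set: echo.
Key observation: the deadlocked hotel becomes finishable only because echo released (0, 0, 0, 1); it completes at step 3 below.
No smaller set exists: with zero aborts the deadlock remains.
One survivor order: bravo, charlie, hotel. Verifying each step (post-abort pool first):
  pool = (3, 3, 0, 4)
  bravo: need (0, 3, 0, 1) fits (3, 3, 0, 4); releases (2, 1, 2, 1), pool now (5, 4, 2, 5)
  charlie: need (4, 4, 2, 4) fits (5, 4, 2, 5); releases (0, 1, 1, 0), pool now (5, 5, 3, 5)
  hotel: need (2, 3, 3, 5) fits (5, 5, 3, 5); releases (0, 2, 1, 1), pool now (5, 7, 4, 6)


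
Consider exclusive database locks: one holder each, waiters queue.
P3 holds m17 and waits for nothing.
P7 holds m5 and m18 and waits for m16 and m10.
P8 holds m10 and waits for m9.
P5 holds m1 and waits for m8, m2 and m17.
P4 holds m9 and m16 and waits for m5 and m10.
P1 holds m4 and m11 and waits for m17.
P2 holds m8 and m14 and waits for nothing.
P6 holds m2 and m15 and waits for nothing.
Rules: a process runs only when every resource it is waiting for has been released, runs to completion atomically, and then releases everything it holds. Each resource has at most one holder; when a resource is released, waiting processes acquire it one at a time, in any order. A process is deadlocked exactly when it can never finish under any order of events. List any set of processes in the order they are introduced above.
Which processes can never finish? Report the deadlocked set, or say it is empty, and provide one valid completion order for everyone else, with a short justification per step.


Deadlocked: P7, P8 and P4.
Key observation: P7 -> P8 -> P4 -> P7 is a circular wait — nothing in it can go first; no other process is dragged down with it.
The rest can finish in the order P2, P3, P6, P5, P1.
Step-by-step check:
  P2: no waits; runs immediately, freeing m8 and m14
  P3: no waits; runs immediately, freeing m17
  P6: no waits; runs immediately, freeing m2 and m15
  run P5 (all its waits — m8, m2 and m17 — are resolved); releases m1
  run P1 (all its waits — m17 — are resolved); releases m4 and m11


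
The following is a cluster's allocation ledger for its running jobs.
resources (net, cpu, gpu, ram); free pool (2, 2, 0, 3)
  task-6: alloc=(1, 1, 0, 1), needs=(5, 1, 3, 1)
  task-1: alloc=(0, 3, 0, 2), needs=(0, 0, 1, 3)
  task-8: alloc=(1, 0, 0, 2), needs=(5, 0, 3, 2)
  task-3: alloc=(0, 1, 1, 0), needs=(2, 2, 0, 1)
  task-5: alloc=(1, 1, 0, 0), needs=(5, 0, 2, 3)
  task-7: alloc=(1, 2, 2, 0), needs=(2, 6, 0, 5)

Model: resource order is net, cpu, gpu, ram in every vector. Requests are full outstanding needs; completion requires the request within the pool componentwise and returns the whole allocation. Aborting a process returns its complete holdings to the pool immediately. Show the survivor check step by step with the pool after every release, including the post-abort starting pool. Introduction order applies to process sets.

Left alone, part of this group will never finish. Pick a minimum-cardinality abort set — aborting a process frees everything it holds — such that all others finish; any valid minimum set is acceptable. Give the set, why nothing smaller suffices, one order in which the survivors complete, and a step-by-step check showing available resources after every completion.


Minimum abort set: task-6 and task-8.
Key observation: before aborting task-6 and task-8, task-5 was permanently blocked — no order could ever run it; afterwards it completes at step 4.
Why nothing smaller works — every single abort fails: task-6 alone leaves task-8 blocked (short on net); task-1 alone leaves task-6 blocked (short on net); task-8 alone leaves task-6 blocked (short on net); task-3 alone leaves task-6 blocked (short on net); task-5 alone leaves task-6 blocked (short on net); task-7 alone leaves task-6 blocked (short on net).
One survivor order: task-3, task-1, task-7, task-5. Check, step by step (post-abort pool first):
  pool = (4, 3, 0, 6)
  task-3: need (2, 2, 0, 1) fits (4, 3, 0, 6); releases (0, 1, 1, 0), pool now (4, 4, 1, 6)
  task-1: need (0, 0, 1, 3) fits (4, 4, 1, 6); releases (0, 3, 0, 2), pool now (4, 7, 1, 8)
  task-7: need (2, 6, 0, 5) fits (4, 7, 1, 8); releases (1, 2, 2, 0), pool now (5, 9, 3, 8)
  task-5: need (5, 0, 2, 3) fits (5, 9, 3, 8); releases (1, 1, 0, 0), pool now (6, 10, 3, 8)


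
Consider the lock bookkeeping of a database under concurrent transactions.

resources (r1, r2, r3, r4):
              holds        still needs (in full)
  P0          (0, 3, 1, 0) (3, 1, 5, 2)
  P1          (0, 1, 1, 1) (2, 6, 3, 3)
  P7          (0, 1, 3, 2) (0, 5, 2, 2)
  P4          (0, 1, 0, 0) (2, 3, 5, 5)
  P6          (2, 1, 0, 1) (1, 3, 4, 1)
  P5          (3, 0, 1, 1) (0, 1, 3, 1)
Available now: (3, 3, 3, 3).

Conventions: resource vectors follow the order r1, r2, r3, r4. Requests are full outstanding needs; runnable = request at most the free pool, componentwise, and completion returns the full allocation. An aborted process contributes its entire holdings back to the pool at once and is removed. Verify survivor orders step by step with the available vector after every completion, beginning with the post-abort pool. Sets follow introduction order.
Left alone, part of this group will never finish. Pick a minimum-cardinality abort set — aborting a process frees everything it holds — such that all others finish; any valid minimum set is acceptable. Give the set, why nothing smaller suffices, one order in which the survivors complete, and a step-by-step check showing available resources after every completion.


The answer: abort P0.
Key observation: no ordering could ever have run P7 before the abort of P0; with (0, 3, 1, 0) back in the pool it fits at step 1.
No smaller set exists: with zero aborts the deadlock remains.
Survivors finish in the order: P7, P1, P6, P4, P5. Step-by-step check (pool after the aborts first):
  pool = (3, 6, 4, 3)
  P7: need (0, 5, 2, 2) fits (3, 6, 4, 3); releases (0, 1, 3, 2), pool now (3, 7, 7, 5)
  P1: need (2, 6, 3, 3) fits (3, 7, 7, 5); releases (0, 1, 1, 1), pool now (3, 8, 8, 6)
  P6: need (1, 3, 4, 1) fits (3, 8, 8, 6); releases (2, 1, 0, 1), pool now (5, 9, 8, 7)
  P4: need (2, 3, 5, 5) fits (5, 9, 8, 7); releases (0, 1, 0, 0), pool now (5, 10, 8, 7)
  P5: need (0, 1, 3, 1) fits (5, 10, 8, 7); releases (3, 0, 1, 1), pool now (8, 10, 9, 8)


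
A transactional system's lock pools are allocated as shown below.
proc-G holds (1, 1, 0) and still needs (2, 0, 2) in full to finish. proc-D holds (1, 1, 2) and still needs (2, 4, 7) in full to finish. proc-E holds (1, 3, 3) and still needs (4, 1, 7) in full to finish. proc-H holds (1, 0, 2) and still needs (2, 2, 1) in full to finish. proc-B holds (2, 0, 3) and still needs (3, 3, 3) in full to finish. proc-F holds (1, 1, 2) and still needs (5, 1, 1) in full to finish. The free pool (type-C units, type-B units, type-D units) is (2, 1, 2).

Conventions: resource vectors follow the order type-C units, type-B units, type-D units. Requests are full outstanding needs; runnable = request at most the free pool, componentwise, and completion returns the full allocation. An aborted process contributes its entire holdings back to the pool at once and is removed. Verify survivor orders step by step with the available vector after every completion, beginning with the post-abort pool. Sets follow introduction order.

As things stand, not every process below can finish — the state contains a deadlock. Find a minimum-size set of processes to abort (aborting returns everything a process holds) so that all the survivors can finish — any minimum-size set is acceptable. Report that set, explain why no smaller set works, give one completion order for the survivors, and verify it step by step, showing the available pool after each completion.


Abort proc-B.
Key observation: the deadlocked proc-F becomes finishable only because proc-B released (2, 0, 3); it completes at step 3 below.
Why nothing smaller works: aborting no one leaves the state deadlocked as given.
Survivors finish in the order: proc-G, proc-H, proc-F, proc-E, proc-D. Check, step by step (pool after the aborts first):
  pool = (4, 1, 5)
  proc-G needs (2, 0, 2) <= (4, 1, 5) -> finishes; pool += (1, 1, 0) = (5, 2, 5)
  proc-H needs (2, 2, 1) <= (5, 2, 5) -> finishes; pool += (1, 0, 2) = (6, 2, 7)
  proc-F needs (5, 1, 1) <= (6, 2, 7) -> finishes; pool += (1, 1, 2) = (7, 3, 9)
  proc-E needs (4, 1, 7) <= (7, 3, 9) -> finishes; pool += (1, 3, 3) = (8, 6, 12)
  proc-D needs (2, 4, 7) <= (8, 6, 12) -> finishes; pool += (1, 1, 2) = (9, 7, 14)


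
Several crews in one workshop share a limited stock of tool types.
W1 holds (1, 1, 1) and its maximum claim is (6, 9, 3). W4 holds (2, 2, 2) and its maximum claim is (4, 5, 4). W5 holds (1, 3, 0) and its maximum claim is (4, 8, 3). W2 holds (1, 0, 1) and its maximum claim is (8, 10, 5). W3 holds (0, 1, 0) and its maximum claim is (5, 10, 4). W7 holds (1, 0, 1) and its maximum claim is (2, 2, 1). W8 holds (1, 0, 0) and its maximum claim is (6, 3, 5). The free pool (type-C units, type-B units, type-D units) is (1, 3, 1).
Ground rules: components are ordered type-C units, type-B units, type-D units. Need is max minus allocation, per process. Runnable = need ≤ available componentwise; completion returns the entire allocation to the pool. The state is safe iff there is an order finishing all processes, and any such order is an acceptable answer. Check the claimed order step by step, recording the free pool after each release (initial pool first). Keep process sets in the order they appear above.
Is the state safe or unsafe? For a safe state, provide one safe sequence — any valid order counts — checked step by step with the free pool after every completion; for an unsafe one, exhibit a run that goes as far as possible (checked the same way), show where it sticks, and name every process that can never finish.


SAFE, for example via the order W7, W4, W5, W1, W3, W8, W2.
Key observation: the first exact fit in this order is W7 — it needs (1, 2, 0) with (1, 3, 1) free, meeting a requested resource to the last unit.
Verifying each step:
  pool = (1, 3, 1)
  W7: need (1, 2, 0) fits (1, 3, 1); releases (1, 0, 1), pool now (2, 3, 2)
  W4: need (2, 3, 2) fits (2, 3, 2); releases (2, 2, 2), pool now (4, 5, 4)
  W5: need (3, 5, 3) fits (4, 5, 4); releases (1, 3, 0), pool now (5, 8, 4)
  W1: need (5, 8, 2) fits (5, 8, 4); releases (1, 1, 1), pool now (6, 9, 5)
  W3: need (5, 9, 4) fits (6, 9, 5); releases (0, 1, 0), pool now (6, 10, 5)
  W8: need (5, 3, 5) fits (6, 10, 5); releases (1, 0, 0), pool now (7, 10, 5)
  W2: need (7, 10, 4) fits (7, 10, 5); releases (1, 0, 1), pool now (8, 10, 6)


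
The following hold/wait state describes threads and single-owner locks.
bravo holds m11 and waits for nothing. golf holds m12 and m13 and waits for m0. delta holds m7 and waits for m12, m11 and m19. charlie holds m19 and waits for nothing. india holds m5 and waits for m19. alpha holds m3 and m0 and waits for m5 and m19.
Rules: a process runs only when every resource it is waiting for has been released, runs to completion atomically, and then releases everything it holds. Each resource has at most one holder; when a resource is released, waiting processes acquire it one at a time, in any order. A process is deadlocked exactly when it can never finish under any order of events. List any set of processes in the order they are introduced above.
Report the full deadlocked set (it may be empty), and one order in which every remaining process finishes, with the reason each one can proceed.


No process is deadlocked.
Key observation: the waits form no ring: some process can always run, and its releases unblock the others one by one.
A valid finishing order for the others: charlie, bravo, india, alpha, golf, delta.
Step-by-step check:
  charlie waits on nothing -> runs at once and releases m19
  bravo waits on nothing -> runs at once and releases m11
  india waits on m19 — all released -> runs and releases m5
  alpha waits on m5 and m19 — all released -> runs and releases m3 and m0
  golf waits on m0 — all released -> runs and releases m12 and m13
  delta waits on m12, m11 and m19 — all released -> runs and releases m7


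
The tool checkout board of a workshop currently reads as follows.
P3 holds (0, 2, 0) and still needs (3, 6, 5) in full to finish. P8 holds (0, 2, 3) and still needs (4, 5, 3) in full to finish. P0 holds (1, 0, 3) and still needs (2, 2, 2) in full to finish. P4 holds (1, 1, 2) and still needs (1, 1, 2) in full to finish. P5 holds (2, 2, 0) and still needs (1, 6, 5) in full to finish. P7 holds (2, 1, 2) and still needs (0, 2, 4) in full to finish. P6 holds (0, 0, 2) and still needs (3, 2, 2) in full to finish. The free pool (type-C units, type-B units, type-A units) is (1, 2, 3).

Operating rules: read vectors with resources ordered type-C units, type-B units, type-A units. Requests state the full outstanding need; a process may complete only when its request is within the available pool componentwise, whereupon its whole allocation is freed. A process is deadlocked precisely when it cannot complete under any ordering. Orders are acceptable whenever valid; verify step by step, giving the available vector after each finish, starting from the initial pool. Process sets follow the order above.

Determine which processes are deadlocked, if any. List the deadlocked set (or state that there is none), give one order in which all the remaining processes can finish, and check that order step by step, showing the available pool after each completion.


Deadlocked: P3, P8 and P5.
Key observation: type-B units is the bottleneck — with P4, P7, P0, P6 done the pool holds (5, 4, 12), short of every remaining need.
The rest can finish in the order P4, P7, P0, P6. Check, step by step:
  pool = (1, 2, 3)
  run P4 (needs (1, 1, 2), free (1, 2, 3)); after release of (1, 1, 2) the pool is (2, 3, 5)
  run P7 (needs (0, 2, 4), free (2, 3, 5)); after release of (2, 1, 2) the pool is (4, 4, 7)
  run P0 (needs (2, 2, 2), free (4, 4, 7)); after release of (1, 0, 3) the pool is (5, 4, 10)
  run P6 (needs (3, 2, 2), free (5, 4, 10)); after release of (0, 0, 2) the pool is (5, 4, 12)
The stuck group stays short no matter what:
  P3 still needs (3, 6, 5) but only (5, 4, 12) is free — short on type-B units
  P8 still needs (4, 5, 3) but only (5, 4, 12) is free — short on type-B units
  P5 still needs (1, 6, 5) but only (5, 4, 12) is free — short on type-B units


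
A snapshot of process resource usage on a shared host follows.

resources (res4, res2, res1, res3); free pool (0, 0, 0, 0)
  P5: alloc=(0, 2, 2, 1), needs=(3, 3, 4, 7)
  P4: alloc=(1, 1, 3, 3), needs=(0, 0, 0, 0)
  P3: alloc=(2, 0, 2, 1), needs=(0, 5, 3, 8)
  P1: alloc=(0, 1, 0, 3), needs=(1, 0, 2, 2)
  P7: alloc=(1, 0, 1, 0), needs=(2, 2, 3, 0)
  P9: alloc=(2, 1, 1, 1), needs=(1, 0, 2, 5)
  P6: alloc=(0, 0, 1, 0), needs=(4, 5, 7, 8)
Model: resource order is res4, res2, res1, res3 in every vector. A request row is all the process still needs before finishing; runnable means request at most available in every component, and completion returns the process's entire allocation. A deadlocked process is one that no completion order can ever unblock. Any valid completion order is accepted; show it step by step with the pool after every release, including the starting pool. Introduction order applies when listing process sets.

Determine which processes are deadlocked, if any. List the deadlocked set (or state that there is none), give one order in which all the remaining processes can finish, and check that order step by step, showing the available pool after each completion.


The deadlocked set is empty.
Key observation: the pool covers P4 at once, and every later process fits after earlier releases.
One completion order for the rest: P4, P1, P9, P7, P5, P6, P3. Step-by-step check:
  pool = (0, 0, 0, 0)
  P4 needs (0, 0, 0, 0) <= (0, 0, 0, 0) -> finishes; pool += (1, 1, 3, 3) = (1, 1, 3, 3)
  P1 needs (1, 0, 2, 2) <= (1, 1, 3, 3) -> finishes; pool += (0, 1, 0, 3) = (1, 2, 3, 6)
  P9 needs (1, 0, 2, 5) <= (1, 2, 3, 6) -> finishes; pool += (2, 1, 1, 1) = (3, 3, 4, 7)
  P7 needs (2, 2, 3, 0) <= (3, 3, 4, 7) -> finishes; pool += (1, 0, 1, 0) = (4, 3, 5, 7)
  P5 needs (3, 3, 4, 7) <= (4, 3, 5, 7) -> finishes; pool += (0, 2, 2, 1) = (4, 5, 7, 8)
  P6 needs (4, 5, 7, 8) <= (4, 5, 7, 8) -> finishes; pool += (0, 0, 1, 0) = (4, 5, 8, 8)
  P3 needs (0, 5, 3, 8) <= (4, 5, 8, 8) -> finishes; pool += (2, 0, 2, 1) = (6, 5, 10, 9)


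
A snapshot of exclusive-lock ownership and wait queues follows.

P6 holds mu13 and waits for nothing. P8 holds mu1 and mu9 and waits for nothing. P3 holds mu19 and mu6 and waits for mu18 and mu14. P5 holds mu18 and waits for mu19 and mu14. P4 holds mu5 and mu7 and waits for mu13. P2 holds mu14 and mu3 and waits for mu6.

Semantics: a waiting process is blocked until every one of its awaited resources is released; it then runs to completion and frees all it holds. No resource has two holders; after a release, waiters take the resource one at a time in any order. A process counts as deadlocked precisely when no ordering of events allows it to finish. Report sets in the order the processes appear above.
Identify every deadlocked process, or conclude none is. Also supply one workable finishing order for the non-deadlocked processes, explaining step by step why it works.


The deadlocked set is P3, P5 and P2.
Key observation: nobody on the ring P3 -> P5 -> P3 can start until another member finishes, which never happens; P2 is caught in further circular waits.
A valid finishing order for the others: P6, P4, P8.
Step-by-step check:
  run P6 (it waits on nothing); releases mu13
  P4 waits on mu13 — all released -> runs and releases mu5 and mu7
  run P8 (it waits on nothing); releases mu1 and mu9


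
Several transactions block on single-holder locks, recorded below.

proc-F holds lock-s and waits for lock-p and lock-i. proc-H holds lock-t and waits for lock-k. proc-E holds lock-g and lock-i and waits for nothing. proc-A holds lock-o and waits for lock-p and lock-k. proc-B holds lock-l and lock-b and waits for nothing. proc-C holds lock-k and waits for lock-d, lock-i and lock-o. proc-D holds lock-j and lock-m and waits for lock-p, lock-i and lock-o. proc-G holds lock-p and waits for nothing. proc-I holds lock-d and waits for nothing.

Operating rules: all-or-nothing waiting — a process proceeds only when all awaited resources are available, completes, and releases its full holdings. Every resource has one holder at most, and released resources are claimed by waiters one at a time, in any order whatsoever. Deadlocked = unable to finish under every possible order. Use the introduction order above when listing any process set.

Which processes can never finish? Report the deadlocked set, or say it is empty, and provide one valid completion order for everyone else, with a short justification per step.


The deadlocked set is proc-H, proc-A, proc-C and proc-D.
Key observation: proc-C -> proc-A -> proc-C is a circular wait — nothing in it can go first; proc-H and proc-D wait into the deadlock from upstream.
The rest can finish in the order proc-G, proc-E, proc-I, proc-F, proc-B.
Check, step by step:
  run proc-G (it waits on nothing); releases lock-p
  run proc-E (it waits on nothing); releases lock-g and lock-i
  run proc-I (it waits on nothing); releases lock-d
  proc-F waits on lock-p and lock-i — all released -> runs and releases lock-s
  run proc-B (it waits on nothing); releases lock-l and lock-b


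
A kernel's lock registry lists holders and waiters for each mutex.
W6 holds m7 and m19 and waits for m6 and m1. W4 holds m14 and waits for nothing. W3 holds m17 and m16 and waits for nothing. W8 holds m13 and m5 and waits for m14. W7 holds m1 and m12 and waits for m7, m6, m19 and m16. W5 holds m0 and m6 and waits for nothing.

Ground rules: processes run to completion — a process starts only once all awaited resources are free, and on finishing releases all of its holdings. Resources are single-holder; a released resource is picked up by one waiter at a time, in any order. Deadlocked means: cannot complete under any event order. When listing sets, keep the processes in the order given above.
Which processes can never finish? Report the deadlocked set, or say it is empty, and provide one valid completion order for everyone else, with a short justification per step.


The deadlocked set is W6 and W7.
Key observation: the loop W6 -> W7 -> W6 blocks itself forever; no other process is dragged down with it.
A valid finishing order for the others: W4, W8, W5, W3.
Check, step by step:
  run W4 (it waits on nothing); releases m14
  W8: everything it awaited (m14) is free; runs, freeing m13 and m5
  run W5 (it waits on nothing); releases m0 and m6
  run W3 (it waits on nothing); releases m17 and m16


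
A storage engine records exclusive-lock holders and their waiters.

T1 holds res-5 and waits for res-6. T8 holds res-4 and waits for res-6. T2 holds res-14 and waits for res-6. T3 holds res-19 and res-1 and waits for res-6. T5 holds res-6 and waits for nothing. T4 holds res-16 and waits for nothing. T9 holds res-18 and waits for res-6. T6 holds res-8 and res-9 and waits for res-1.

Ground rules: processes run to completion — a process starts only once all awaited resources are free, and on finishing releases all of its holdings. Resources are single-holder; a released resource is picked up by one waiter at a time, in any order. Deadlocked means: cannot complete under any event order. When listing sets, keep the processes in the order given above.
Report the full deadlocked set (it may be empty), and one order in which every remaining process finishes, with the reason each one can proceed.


Nothing here is deadlocked.
Key observation: although several processes wait, no cycle exists — each chain bottoms out at a free runner.
A valid finishing order for the others: T5, T8, T1, T3, T9, T4, T6, T2.
Verifying each step:
  T5: no waits; runs immediately, freeing res-6
  run T8 (all its waits — res-6 — are resolved); releases res-4
  run T1 (all its waits — res-6 — are resolved); releases res-5
  run T3 (all its waits — res-6 — are resolved); releases res-19 and res-1
  run T9 (all its waits — res-6 — are resolved); releases res-18
  T4: no waits; runs immediately, freeing res-16
  run T6 (all its waits — res-1 — are resolved); releases res-8 and res-9
  run T2 (all its waits — res-6 — are resolved); releases res-14
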